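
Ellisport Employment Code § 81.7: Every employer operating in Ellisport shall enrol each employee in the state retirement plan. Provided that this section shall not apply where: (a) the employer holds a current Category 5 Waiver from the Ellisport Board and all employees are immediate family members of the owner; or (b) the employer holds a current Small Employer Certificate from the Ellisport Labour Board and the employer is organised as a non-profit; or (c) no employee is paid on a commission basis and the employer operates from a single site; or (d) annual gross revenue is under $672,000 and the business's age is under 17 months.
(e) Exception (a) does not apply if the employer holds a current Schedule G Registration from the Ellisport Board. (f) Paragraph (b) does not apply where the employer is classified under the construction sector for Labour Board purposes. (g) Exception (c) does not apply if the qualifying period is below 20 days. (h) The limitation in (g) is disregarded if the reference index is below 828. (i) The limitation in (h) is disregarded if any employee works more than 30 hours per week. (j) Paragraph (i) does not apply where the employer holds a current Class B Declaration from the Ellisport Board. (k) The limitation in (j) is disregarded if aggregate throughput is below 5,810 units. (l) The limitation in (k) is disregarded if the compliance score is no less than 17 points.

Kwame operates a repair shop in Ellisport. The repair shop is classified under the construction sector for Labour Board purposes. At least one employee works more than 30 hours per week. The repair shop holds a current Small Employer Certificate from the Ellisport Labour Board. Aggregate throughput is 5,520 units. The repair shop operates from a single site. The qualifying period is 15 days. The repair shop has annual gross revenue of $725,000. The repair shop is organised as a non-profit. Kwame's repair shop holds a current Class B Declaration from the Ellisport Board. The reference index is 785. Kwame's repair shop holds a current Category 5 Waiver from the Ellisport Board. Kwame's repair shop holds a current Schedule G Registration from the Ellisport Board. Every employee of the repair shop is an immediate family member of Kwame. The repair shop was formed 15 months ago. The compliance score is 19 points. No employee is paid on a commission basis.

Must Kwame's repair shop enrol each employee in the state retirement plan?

No — exception (c) applies; Kwame's repair shop is not required to enrol each employee in the state retirement plan.

Exception (a)'s conditions are all satisfied: a current Category 5 Waiver is held; every employee is an immediate family member. However, paragraph (e) must be considered: (e) operates against (a): a current Schedule G Registration is held. So (a) is unavailable.
Exception (b)'s conditions are all satisfied: a current Small Employer Certificate is held; the employer is a non-profit. Turning to paragraph (f): (f) operates — the repair shop is classified under the construction sector. So (b) is unavailable.
Exception (c) is satisfied on its face — no employee is paid on commission; the employer operates from a single site. Considering the limiting provisions: (g) operates (the qualifying period is 15 days, below the 20 days limit), but is overridden by (h): (h) operates against (g): the reference index is 785, below the 828 limit. (i) is triggered (at least one employee exceeds 30 hours/week), but is set aside by (j): (j) is triggered — a current Class B Declaration is held. (k) would limit (j) — aggregate throughput is 5,520 units, below the 5,810 units limit — but (l) sets (k) aside: (l) operates against (k): the compliance score is 19 points, meeting the 17 points threshold. So (c) applies.
Exception (d) fails — annual gross revenue is $725,000, not under $672,000.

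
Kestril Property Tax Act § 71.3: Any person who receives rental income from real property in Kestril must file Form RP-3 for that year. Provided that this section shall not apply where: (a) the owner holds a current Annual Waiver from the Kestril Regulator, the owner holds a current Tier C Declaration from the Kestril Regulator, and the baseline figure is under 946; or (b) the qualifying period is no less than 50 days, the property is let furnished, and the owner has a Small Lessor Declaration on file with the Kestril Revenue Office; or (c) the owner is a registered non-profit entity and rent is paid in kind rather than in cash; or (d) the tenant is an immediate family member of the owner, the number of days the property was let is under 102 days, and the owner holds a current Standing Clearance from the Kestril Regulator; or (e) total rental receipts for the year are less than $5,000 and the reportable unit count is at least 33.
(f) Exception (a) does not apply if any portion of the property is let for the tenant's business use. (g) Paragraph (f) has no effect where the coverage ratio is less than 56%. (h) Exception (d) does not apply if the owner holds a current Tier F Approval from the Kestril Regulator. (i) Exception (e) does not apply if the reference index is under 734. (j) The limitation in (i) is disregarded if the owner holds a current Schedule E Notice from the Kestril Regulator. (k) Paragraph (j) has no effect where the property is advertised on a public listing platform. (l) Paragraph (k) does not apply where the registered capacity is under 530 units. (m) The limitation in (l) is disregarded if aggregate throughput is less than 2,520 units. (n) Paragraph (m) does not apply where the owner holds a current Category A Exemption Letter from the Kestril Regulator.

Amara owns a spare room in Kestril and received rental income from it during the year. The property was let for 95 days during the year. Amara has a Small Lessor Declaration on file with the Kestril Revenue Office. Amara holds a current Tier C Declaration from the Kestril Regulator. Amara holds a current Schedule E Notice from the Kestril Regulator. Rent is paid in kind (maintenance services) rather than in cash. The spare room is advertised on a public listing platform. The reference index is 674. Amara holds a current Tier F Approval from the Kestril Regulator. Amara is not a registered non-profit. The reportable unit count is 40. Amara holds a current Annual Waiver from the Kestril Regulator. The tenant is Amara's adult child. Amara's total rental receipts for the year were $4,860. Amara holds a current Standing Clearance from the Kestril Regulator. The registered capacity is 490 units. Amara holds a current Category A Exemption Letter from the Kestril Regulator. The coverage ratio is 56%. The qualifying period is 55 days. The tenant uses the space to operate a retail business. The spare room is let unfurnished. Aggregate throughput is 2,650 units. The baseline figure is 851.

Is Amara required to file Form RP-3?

No — exception (e) applies; Amara is not required to file Form RP-3.

Exception (a): a current Annual Waiver is held; a current Tier C Declaration is held; the baseline figure is 851, under the 946 limit — every condition holds. But: (f) operates against (a): the space is let for business use. (g) does not operate here (the coverage ratio is 56%, not less than 56%), so (f) stands. So (a) is unavailable.
Exception (b) fails — the property is let unfurnished.
Exception (c) fails — Amara is not a registered non-profit.
Exception (d)'s conditions are all satisfied: the tenant is an immediate family member; the number of days the property was let is 95 days, under the 102 days limit; a current Standing Clearance is held. However, paragraph (h) must be considered: (h) is triggered — a current Tier F Approval is held. So (d) is unavailable.
Exception (e): total rental receipts for the year are $4,860, less than the $5,000 limit; the reportable unit count is 40, meeting the 33 threshold — every condition holds. Considering the limiting provisions: (i) applies (the reference index is 674, under the 734 limit), but is itself disapplied by (j): (j) operates against (i): a current Schedule E Notice is held. (k) would limit (j) — the property is publicly advertised — but (l) sets (k) aside: (l) operates — the registered capacity is 490 units, under the 530 units limit. (m), which would lift (l), is not triggered — aggregate throughput is 2,650 units, not less than 2,520 units. (e) remains available.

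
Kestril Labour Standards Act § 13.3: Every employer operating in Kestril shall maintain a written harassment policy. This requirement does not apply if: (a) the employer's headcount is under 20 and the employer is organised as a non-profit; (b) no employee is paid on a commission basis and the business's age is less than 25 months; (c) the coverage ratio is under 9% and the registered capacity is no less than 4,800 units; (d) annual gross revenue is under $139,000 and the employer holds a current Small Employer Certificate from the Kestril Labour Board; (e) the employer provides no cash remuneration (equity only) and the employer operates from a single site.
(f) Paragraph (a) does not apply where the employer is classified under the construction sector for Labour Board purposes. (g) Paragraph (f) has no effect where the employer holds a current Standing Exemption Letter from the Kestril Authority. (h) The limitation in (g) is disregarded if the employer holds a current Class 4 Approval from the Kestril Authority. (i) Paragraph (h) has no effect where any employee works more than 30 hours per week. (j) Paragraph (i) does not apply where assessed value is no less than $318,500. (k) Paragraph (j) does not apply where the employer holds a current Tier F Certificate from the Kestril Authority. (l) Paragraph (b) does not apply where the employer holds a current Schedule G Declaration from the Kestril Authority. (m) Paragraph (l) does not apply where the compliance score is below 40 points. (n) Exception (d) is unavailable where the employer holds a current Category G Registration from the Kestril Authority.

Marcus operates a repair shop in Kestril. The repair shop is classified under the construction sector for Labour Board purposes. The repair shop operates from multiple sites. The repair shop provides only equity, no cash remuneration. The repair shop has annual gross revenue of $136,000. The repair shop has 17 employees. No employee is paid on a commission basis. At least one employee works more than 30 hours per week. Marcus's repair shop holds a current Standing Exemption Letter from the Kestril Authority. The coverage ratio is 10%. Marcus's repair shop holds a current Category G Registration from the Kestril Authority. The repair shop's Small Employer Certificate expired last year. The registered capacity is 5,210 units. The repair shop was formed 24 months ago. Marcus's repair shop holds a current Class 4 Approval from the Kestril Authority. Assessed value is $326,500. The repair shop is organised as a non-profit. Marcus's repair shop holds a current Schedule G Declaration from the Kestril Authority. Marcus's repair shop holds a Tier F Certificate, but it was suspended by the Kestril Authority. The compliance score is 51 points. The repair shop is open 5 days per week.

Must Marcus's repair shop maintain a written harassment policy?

Exception (a)'s conditions are all satisfied: the employer's headcount is 17, under the 20 limit; the employer is a non-profit. Turning to paragraphs (f)–(k): (f) is triggered — the repair shop is classified under the construction sector. (g) is triggered (a current Standing Exemption Letter is held), but is overridden by (h): (h) operates against (g): a current Class 4 Approval is held. (i) operates (at least one employee exceeds 30 hours/week), but is set aside by (j): (j) applies — assessed value is $326,500, meeting the $318,500 threshold. (k), which would lift (j), is not triggered — no current Tier F Certificate is held. (a) is therefore removed.
All of (b)'s requirements are met (no employee is paid on commission; the business's age is 24 months, less than the 25 months limit). However, paragraphs (l)–(m) must be considered: (l) operates — a current Schedule G Declaration is held. (m), which would lift (l), is not engaged — the compliance score is 51 points, not below 40 points. Exception (b) does not apply.
Exception (c) does not apply: the coverage ratio is 10%, not under 9%.
Exception (d) fails — the Small Employer Certificate has expired.
Exception (e) fails — the employer operates from multiple sites.
No exception is made out. Marcus's repair shop falls within the general rule.

Yes — Marcus's repair shop must maintain a written harassment policy.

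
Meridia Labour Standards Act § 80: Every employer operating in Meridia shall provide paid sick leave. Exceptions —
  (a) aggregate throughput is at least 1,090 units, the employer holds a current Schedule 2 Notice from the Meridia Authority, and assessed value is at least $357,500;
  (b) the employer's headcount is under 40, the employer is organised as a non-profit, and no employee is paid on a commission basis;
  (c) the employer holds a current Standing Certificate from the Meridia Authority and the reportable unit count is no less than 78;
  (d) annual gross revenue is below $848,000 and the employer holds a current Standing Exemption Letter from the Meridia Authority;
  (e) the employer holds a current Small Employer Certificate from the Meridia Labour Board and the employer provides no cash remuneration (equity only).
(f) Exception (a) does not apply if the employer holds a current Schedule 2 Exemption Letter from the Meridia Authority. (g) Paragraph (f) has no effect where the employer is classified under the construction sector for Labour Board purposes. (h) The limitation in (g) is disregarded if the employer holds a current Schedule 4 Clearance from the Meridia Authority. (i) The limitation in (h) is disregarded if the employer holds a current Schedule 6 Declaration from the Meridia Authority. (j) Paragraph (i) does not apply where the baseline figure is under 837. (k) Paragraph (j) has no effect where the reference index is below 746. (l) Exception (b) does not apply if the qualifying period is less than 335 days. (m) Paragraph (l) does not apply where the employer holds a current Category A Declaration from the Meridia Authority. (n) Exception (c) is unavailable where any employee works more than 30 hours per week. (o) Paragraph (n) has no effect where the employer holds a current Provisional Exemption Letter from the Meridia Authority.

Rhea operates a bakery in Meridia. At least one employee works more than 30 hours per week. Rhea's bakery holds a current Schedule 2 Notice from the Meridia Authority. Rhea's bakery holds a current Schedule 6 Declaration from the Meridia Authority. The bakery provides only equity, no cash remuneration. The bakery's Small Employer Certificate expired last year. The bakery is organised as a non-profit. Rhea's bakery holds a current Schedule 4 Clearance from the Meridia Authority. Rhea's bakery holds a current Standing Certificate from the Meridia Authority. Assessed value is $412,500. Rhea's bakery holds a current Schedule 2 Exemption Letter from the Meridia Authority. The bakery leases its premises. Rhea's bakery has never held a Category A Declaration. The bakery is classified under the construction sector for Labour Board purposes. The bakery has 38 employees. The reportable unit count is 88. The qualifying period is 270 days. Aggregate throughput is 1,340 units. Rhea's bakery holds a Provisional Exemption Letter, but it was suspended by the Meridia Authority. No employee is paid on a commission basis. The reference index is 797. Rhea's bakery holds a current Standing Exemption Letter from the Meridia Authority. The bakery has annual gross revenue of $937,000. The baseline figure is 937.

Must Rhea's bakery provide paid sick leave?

No — exception (a) applies; Rhea's bakery is not required to provide paid sick leave.

Exception (a) is satisfied on its face — aggregate throughput is 1,340 units, meeting the 1,090 units threshold; a current Schedule 2 Notice is held; assessed value is $412,500, meeting the $357,500 threshold. As to paragraphs (f)–(k): (f) would limit (a) — a current Schedule 2 Exemption Letter is held — but (g) sets (f) aside: (g) is triggered — the bakery is classified under the construction sector. (h) is triggered (a current Schedule 4 Clearance is held), but is overridden by (i): (i) applies — a current Schedule 6 Declaration is held. (j), which would lift (i), is inapplicable — the baseline figure is 937, not under 837. (a) remains available.
Exception (b)'s conditions are all satisfied: the employer's headcount is 38, under the 40 limit; the employer is a non-profit; no employee is paid on commission. Turning to paragraphs (l)–(m): (l) operates against (b): the qualifying period is 270 days, less than the 335 days limit. (m) is not triggered (no current Category A Declaration is held), so (l) stands. (b) is therefore removed.
Exception (c) is satisfied on its face — a current Standing Certificate is held; the reportable unit count is 88, meeting the 78 threshold. Turning to paragraphs (n)–(o): (n) applies — at least one employee exceeds 30 hours/week. (o) does not operate here (no current Provisional Exemption Letter is held), so (n) stands. Exception (c) does not apply.
Exception (d) requires that annual gross revenue is below $848,000; but annual gross revenue is $937,000, not below $848,000, so (d) is unavailable.
Exception (e) requires that the employer holds a current Small Employer Certificate from the Meridia Labour Board; but the Small Employer Certificate has expired, so (e) is unavailable.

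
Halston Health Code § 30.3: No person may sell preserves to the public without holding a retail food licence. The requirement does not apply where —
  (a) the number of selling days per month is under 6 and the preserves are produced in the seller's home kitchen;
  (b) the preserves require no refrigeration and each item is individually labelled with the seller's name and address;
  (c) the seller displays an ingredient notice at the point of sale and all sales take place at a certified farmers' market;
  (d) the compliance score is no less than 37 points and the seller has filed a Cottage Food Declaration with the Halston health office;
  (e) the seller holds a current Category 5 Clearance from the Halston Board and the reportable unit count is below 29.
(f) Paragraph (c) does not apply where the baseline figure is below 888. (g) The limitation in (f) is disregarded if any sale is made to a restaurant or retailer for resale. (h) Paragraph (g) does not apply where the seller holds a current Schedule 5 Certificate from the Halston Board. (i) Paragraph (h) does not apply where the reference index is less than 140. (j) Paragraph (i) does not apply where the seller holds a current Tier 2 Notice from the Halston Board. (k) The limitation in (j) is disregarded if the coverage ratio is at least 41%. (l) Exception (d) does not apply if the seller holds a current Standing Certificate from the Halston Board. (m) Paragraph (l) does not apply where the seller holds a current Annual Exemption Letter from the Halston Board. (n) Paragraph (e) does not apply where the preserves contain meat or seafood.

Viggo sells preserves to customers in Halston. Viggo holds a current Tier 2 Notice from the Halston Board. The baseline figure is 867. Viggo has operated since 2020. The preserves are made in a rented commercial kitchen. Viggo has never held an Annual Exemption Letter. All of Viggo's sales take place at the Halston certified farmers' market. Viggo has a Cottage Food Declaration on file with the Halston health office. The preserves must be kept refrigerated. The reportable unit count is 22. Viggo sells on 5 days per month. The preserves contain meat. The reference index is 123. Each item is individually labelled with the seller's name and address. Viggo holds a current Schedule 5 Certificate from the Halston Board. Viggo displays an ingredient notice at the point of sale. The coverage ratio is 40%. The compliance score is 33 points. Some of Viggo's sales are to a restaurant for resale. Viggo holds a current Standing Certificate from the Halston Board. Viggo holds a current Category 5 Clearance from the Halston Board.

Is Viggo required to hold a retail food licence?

Exception (a) does not apply: the preserves are made in a commercial kitchen, not a home kitchen.
Exception (b) fails — the preserves require refrigeration.
Exception (c) is satisfied on its face — an ingredient notice is displayed; all sales are at a certified farmers' market. Turning to paragraphs (f)–(k): (f) operates against (c): the baseline figure is 867, below the 888 limit. (g) is triggered (some sales are to a restaurant for resale), but yields to (h): (h) operates against (g): a current Schedule 5 Certificate is held. (i) would limit (h) — the reference index is 123, less than the 140 limit — but (j) sets (i) aside: (j) operates against (i): a current Tier 2 Notice is held. (k), which would lift (j), is not engaged — the coverage ratio is 40%, short of 41%. So (c) is unavailable.
Exception (d) does not apply: the compliance score is 33 points, short of 37 points.
Exception (e): a current Category 5 Clearance is held; the reportable unit count is 22, below the 29 limit — every condition holds. But applying paragraph (n): (n) operates — the preserves contain meat. Exception (e) does not apply.
No exception applies. The general rule governs.

Yes — Viggo must hold a retail food licence.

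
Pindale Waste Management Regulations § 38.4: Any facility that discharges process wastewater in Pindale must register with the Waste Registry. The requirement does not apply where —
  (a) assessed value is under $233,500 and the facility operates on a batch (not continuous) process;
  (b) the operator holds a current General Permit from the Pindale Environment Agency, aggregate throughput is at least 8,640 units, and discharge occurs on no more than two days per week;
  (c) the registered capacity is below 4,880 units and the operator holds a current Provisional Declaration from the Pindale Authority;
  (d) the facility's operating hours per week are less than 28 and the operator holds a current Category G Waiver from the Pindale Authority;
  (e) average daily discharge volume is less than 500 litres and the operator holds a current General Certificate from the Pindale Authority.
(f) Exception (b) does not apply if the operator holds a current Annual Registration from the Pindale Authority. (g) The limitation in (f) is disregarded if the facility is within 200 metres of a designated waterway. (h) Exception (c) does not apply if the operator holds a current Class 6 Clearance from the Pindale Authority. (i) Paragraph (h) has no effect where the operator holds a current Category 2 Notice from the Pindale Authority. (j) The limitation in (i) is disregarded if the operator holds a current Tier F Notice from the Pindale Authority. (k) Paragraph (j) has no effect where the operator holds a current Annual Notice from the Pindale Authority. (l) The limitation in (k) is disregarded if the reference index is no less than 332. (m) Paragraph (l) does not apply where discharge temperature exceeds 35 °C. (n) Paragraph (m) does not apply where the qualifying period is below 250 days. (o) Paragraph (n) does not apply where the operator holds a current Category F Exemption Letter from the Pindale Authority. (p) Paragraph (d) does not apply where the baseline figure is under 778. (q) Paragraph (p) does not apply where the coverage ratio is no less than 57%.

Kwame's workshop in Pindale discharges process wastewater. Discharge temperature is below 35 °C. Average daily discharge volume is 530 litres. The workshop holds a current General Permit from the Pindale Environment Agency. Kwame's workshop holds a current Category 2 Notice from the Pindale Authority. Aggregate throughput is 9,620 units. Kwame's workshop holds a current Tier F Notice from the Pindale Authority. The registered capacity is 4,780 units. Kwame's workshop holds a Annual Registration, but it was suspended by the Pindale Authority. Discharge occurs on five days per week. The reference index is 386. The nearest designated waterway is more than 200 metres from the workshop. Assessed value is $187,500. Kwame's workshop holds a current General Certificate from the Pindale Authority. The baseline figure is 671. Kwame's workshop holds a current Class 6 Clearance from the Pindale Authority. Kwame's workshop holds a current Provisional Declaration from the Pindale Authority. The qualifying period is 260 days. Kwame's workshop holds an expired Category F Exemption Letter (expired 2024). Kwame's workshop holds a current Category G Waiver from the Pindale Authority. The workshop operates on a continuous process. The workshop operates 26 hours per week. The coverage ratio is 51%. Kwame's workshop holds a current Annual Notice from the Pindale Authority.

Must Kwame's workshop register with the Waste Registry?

Exception (a) fails — the facility operates on a continuous process.
Exception (b) fails — discharge occurs on five days per week.
Exception (c) is satisfied on its face — the registered capacity is 4,780 units, below the 4,880 units limit; a current Provisional Declaration is held. But applying paragraphs (h)–(o): (h) applies — a current Class 6 Clearance is held. (i) would limit (h) — a current Category 2 Notice is held — but (j) sets (i) aside: (j) is engaged — a current Tier F Notice is held. (k) is engaged (a current Annual Notice is held), but is overridden by (l): (l) operates — the reference index is 386, meeting the 332 threshold. (m), which would lift (l), does not operate here — discharge temperature is below 35 °C. Exception (c) does not apply.
All of (d)'s requirements are met (the facility's operating hours per week are 26, less than the 28 limit; a current Category G Waiver is held). But applying paragraphs (p)–(q): (p) is engaged — the baseline figure is 671, under the 778 limit. (q) is inapplicable (the coverage ratio is 51%, short of 57%), so (p) stands. So (d) is unavailable.
Exception (e) does not apply: average daily discharge volume is 530 litres, not less than 500 litres.
No exception displaces § 38.4.

Yes — Kwame's workshop must register with the Waste Registry.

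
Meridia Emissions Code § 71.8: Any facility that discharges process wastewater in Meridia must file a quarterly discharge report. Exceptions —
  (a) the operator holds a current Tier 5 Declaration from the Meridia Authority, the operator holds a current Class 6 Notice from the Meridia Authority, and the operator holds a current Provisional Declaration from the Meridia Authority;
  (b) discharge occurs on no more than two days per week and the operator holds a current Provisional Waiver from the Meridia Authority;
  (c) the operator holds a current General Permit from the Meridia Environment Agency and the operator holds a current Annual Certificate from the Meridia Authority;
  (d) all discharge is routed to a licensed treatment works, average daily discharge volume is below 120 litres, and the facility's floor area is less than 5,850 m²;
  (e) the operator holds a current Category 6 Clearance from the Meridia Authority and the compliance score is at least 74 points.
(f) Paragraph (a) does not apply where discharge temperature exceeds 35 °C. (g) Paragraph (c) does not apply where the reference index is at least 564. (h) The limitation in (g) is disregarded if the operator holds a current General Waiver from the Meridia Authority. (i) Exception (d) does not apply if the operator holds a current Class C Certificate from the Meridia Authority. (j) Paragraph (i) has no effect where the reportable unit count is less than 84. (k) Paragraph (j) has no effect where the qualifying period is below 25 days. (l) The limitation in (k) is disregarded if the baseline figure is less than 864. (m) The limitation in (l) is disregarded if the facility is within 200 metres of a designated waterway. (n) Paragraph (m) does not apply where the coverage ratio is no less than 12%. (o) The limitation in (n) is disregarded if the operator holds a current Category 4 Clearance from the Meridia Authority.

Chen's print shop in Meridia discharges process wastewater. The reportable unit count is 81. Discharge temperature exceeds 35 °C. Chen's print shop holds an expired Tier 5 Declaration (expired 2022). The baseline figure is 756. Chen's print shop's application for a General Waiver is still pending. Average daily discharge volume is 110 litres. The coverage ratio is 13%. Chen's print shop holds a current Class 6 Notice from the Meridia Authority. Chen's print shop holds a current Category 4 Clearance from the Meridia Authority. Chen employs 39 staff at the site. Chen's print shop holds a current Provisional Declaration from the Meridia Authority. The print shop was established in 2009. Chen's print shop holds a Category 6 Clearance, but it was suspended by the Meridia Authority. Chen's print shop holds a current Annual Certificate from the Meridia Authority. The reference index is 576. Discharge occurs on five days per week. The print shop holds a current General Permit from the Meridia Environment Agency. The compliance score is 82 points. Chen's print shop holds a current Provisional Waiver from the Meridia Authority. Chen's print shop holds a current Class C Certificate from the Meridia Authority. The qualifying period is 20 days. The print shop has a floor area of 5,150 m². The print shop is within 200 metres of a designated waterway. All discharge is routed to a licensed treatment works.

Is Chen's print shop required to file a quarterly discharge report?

Exception (a) does not apply: the Tier 5 Declaration is not current.
Exception (b) requires that discharge occurs on no more than two days per week; but discharge occurs on five days per week, so (b) is unavailable.
Exception (c)'s conditions are all satisfied: a current General Permit is held; a current Annual Certificate is held. Turning to paragraphs (g)–(h): (g) operates against (c): the reference index is 576, meeting the 564 threshold. (h) is not triggered (no current General Waiver is held), so (g) stands. Exception (c) does not apply.
Exception (d)'s conditions are all satisfied: discharge is routed to a licensed treatment works; average daily discharge volume is 110 litres, below the 120 litres limit; the facility's floor area is 5,150 m², less than the 5,850 m² limit. Turning to paragraphs (i)–(o): (i) operates against (d): a current Class C Certificate is held. (j) is triggered (the reportable unit count is 81, less than the 84 limit), but is itself disapplied by (k): (k) operates against (j): the qualifying period is 20 days, below the 25 days limit. (l) would limit (k) — the baseline figure is 756, less than the 864 limit — but (m) sets (l) aside: (m) operates against (l): the print shop is within 200 m of a designated waterway. (n) would limit (m) — the coverage ratio is 13%, meeting the 12% threshold — but (o) sets (n) aside: (o) operates against (n): a current Category 4 Clearance is held. So (d) is unavailable.
Exception (e) requires that the operator holds a current Category 6 Clearance from the Meridia Authority; but no current Category 6 Clearance is held, so (e) is unavailable.
None of the exceptions is available; § 71.8 applies in full.

Yes — Chen's print shop must file a quarterly discharge report.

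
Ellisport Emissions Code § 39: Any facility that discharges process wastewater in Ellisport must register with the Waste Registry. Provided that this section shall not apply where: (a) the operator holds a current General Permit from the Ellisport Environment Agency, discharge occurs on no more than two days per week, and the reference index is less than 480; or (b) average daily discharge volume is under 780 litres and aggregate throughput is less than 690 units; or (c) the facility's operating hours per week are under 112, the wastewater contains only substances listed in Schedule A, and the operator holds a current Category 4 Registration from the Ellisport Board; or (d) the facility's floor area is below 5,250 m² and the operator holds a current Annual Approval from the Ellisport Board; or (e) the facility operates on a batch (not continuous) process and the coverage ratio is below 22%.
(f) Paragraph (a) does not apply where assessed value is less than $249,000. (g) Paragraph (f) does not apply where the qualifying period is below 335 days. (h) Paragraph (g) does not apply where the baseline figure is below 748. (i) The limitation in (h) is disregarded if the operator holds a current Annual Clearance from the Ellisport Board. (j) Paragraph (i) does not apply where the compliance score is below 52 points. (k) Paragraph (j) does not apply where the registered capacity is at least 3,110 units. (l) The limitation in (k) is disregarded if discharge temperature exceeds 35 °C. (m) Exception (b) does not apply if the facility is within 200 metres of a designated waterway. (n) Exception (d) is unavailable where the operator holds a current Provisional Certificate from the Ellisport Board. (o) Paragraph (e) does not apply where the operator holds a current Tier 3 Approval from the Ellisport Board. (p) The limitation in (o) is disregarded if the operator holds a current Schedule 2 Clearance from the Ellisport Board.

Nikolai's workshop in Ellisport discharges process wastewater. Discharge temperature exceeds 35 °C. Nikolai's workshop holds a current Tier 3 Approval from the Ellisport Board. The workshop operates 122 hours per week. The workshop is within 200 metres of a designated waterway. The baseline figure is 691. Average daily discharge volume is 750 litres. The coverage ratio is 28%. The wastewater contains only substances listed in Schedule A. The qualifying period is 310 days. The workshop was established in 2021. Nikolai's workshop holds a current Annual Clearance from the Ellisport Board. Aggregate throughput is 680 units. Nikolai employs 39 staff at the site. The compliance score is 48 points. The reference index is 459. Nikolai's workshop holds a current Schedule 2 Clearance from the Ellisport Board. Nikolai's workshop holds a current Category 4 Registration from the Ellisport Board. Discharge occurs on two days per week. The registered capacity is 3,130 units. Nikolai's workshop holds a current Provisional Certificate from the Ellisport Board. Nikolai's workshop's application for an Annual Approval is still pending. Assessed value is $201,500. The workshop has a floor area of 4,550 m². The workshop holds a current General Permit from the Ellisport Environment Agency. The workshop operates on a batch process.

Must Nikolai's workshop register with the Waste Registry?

Exception (a)'s conditions are all satisfied: a current General Permit is held; discharge occurs on no more than two days per week; the reference index is 459, less than the 480 limit. Turning to paragraphs (f)–(l): (f) applies — assessed value is $201,500, less than the $249,000 limit. (g) is triggered (the qualifying period is 310 days, below the 335 days limit), but is itself disapplied by (h): (h) operates against (g): the baseline figure is 691, below the 748 limit. (i) applies (a current Annual Clearance is held), but is itself disapplied by (j): (j) applies — the compliance score is 48 points, below the 52 points limit. (k) is triggered (the registered capacity is 3,130 units, meeting the 3,110 units threshold), but is displaced by (l): (l) operates against (k): discharge temperature exceeds 35 °C. So (a) is unavailable.
Exception (b)'s conditions are all satisfied: average daily discharge volume is 750 litres, under the 780 litres limit; aggregate throughput is 680 units, less than the 690 units limit. But: (m) is engaged — the workshop is within 200 m of a designated waterway. (b) is therefore removed.
Exception (c) fails — the facility's operating hours per week are 122, not under 112.
Exception (d) requires that the operator holds a current Annual Approval from the Ellisport Board; but the Annual Approval is not current, so (d) is unavailable.
Exception (e) fails — the coverage ratio is 28%, not below 22%.
Every exception is unavailable, so the rule governs.

Yes — Nikolai's workshop must register with the Waste Registry.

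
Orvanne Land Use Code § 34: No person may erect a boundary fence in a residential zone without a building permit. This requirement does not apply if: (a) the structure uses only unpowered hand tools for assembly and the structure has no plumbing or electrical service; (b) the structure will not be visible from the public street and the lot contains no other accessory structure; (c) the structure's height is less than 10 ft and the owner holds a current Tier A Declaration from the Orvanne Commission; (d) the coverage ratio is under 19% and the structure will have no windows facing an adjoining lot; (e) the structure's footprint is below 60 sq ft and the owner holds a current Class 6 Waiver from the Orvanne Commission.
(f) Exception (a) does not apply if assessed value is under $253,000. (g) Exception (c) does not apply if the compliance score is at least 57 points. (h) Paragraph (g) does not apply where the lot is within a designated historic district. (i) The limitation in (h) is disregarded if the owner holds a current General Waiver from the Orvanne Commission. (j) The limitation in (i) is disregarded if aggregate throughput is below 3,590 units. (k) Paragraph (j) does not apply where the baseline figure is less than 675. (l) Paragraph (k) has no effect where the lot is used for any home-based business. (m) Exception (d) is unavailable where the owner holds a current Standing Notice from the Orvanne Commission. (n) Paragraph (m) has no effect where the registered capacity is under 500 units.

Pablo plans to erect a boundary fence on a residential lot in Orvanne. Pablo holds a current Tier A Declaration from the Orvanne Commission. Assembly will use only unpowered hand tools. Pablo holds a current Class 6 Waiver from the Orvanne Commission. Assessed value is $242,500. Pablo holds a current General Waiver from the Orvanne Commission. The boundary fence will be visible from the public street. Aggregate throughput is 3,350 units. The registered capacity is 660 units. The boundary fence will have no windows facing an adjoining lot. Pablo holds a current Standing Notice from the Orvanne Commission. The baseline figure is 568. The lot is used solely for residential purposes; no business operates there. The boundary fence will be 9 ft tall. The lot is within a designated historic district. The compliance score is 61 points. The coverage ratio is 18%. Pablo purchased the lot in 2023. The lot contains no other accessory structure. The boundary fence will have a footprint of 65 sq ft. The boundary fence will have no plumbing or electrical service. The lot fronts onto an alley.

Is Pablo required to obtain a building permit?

Yes — Pablo must obtain a building permit.

Exception (a)'s conditions are all satisfied: assembly uses only hand tools; there is no plumbing or electrical service. But: (f) is engaged — assessed value is $242,500, under the $253,000 limit. (a) is therefore removed.
Exception (b) requires that the structure will not be visible from the public street; but the structure will be visible from the street, so (b) is unavailable.
Exception (c): the structure's height is 9 ft, less than the 10 ft limit; a current Tier A Declaration is held — every condition holds. Turning to paragraphs (g)–(l): (g) operates against (c): the compliance score is 61 points, meeting the 57 points threshold. (h) would limit (g) — the lot is in a historic district — but (i) sets (h) aside: (i) operates against (h): a current General Waiver is held. (j) would limit (i) — aggregate throughput is 3,350 units, below the 3,590 units limit — but (k) sets (j) aside: (k) operates against (j): the baseline figure is 568, less than the 675 limit. (l), which would lift (k), is inapplicable — the lot is solely residential. So (c) is unavailable.
Exception (d)'s conditions are all satisfied: the coverage ratio is 18%, under the 19% limit; no windows face an adjoining lot. However, paragraphs (m)–(n) must be considered: (m) operates against (d): a current Standing Notice is held. (n), which would lift (m), is not triggered — the registered capacity is 660 units, not under 500 units. Exception (d) does not apply.
Exception (e) fails — the structure's footprint is 65 sq ft, not below 60 sq ft.
No exception applies. The general rule governs.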